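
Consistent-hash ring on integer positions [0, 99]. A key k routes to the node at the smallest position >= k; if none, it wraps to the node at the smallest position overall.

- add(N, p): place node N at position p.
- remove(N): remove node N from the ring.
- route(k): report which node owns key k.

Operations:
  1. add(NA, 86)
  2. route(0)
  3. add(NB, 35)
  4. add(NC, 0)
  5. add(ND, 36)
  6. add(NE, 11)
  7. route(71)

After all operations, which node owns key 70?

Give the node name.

Op 1: add NA@86 -> ring=[86:NA]
Op 2: route key 0: smallest pos >= 0 is 86 -> NA
Op 3: add NB@35 -> ring=[35:NB,86:NA]
Op 4: add NC@0 -> ring=[0:NC,35:NB,86:NA]
Op 5: add ND@36 -> ring=[0:NC,35:NB,36:ND,86:NA]
Op 6: add NE@11 -> ring=[0:NC,11:NE,35:NB,36:ND,86:NA]
Op 7: route key 71: smallest pos >= 71 is 86 -> NA
Final route key 70: smallest pos >= 70 is 86 -> NA

Answer: NA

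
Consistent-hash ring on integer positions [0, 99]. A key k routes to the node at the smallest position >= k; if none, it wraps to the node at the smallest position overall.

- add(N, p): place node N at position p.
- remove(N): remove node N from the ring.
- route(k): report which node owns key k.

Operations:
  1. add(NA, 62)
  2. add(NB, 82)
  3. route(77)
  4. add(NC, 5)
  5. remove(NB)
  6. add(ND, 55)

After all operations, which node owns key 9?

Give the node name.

Answer: ND

Derivation:
Op 1: add NA@62 -> ring=[62:NA]
Op 2: add NB@82 -> ring=[62:NA,82:NB]
Op 3: route key 77: smallest pos >= 77 is 82 -> NB
Op 4: add NC@5 -> ring=[5:NC,62:NA,82:NB]
Op 5: remove NB -> ring=[5:NC,62:NA]
Op 6: add ND@55 -> ring=[5:NC,55:ND,62:NA]
Final route key 9: smallest pos >= 9 is 55 -> ND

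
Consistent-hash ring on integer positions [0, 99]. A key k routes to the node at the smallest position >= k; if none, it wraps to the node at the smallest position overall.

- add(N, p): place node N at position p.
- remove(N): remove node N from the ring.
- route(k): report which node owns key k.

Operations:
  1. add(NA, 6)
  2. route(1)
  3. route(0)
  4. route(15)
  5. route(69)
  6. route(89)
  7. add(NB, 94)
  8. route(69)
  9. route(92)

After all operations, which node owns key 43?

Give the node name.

Answer: NB

Derivation:
Op 1: add NA@6 -> ring=[6:NA]
Op 2: route key 1: smallest pos >= 1 is 6 -> NA
Op 3: route key 0: smallest pos >= 0 is 6 -> NA
Op 4: route key 15: none >= 15, wrap to smallest pos 6 -> NA
Op 5: route key 69: none >= 69, wrap to smallest pos 6 -> NA
Op 6: route key 89: none >= 89, wrap to smallest pos 6 -> NA
Op 7: add NB@94 -> ring=[6:NA,94:NB]
Op 8: route key 69: smallest pos >= 69 is 94 -> NB
Op 9: route key 92: smallest pos >= 92 is 94 -> NB
Final route key 43: smallest pos >= 43 is 94 -> NB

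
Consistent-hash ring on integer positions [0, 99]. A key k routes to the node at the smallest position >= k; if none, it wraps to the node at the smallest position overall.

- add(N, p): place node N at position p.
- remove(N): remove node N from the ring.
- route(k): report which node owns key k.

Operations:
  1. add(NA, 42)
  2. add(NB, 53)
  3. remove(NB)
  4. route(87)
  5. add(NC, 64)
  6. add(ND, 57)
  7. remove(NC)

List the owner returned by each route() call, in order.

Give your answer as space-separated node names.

Op 1: add NA@42 -> ring=[42:NA]
Op 2: add NB@53 -> ring=[42:NA,53:NB]
Op 3: remove NB -> ring=[42:NA]
Op 4: route key 87: none >= 87, wrap to smallest pos 42 -> NA
Op 5: add NC@64 -> ring=[42:NA,64:NC]
Op 6: add ND@57 -> ring=[42:NA,57:ND,64:NC]
Op 7: remove NC -> ring=[42:NA,57:ND]

Answer: NA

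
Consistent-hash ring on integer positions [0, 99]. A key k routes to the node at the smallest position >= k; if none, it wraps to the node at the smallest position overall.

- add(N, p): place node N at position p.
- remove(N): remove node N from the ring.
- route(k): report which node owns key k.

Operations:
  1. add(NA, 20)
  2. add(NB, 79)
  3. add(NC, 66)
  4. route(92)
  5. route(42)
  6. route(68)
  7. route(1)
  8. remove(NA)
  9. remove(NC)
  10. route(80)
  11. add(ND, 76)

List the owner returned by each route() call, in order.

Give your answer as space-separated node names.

Answer: NA NC NB NA NB

Derivation:
Op 1: add NA@20 -> ring=[20:NA]
Op 2: add NB@79 -> ring=[20:NA,79:NB]
Op 3: add NC@66 -> ring=[20:NA,66:NC,79:NB]
Op 4: route key 92: none >= 92, wrap to smallest pos 20 -> NA
Op 5: route key 42: smallest pos >= 42 is 66 -> NC
Op 6: route key 68: smallest pos >= 68 is 79 -> NB
Op 7: route key 1: smallest pos >= 1 is 20 -> NA
Op 8: remove NA -> ring=[66:NC,79:NB]
Op 9: remove NC -> ring=[79:NB]
Op 10: route key 80: none >= 80, wrap to smallest pos 79 -> NB
Op 11: add ND@76 -> ring=[76:ND,79:NB]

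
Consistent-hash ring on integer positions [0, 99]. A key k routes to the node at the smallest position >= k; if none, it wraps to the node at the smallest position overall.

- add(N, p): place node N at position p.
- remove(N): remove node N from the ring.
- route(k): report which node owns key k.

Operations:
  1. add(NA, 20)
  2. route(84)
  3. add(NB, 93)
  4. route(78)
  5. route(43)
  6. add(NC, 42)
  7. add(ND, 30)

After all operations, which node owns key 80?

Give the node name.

Answer: NB

Derivation:
Op 1: add NA@20 -> ring=[20:NA]
Op 2: route key 84: none >= 84, wrap to smallest pos 20 -> NA
Op 3: add NB@93 -> ring=[20:NA,93:NB]
Op 4: route key 78: smallest pos >= 78 is 93 -> NB
Op 5: route key 43: smallest pos >= 43 is 93 -> NB
Op 6: add NC@42 -> ring=[20:NA,42:NC,93:NB]
Op 7: add ND@30 -> ring=[20:NA,30:ND,42:NC,93:NB]
Final route key 80: smallest pos >= 80 is 93 -> NB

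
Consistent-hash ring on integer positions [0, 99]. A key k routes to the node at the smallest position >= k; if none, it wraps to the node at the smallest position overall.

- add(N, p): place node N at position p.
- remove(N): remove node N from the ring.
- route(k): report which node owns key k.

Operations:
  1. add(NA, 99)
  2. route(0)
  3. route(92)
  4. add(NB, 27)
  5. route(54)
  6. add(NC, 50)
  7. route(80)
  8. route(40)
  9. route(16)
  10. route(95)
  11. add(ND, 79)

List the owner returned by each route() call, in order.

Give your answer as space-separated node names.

Op 1: add NA@99 -> ring=[99:NA]
Op 2: route key 0: smallest pos >= 0 is 99 -> NA
Op 3: route key 92: smallest pos >= 92 is 99 -> NA
Op 4: add NB@27 -> ring=[27:NB,99:NA]
Op 5: route key 54: smallest pos >= 54 is 99 -> NA
Op 6: add NC@50 -> ring=[27:NB,50:NC,99:NA]
Op 7: route key 80: smallest pos >= 80 is 99 -> NA
Op 8: route key 40: smallest pos >= 40 is 50 -> NC
Op 9: route key 16: smallest pos >= 16 is 27 -> NB
Op 10: route key 95: smallest pos >= 95 is 99 -> NA
Op 11: add ND@79 -> ring=[27:NB,50:NC,79:ND,99:NA]

Answer: NA NA NA NA NC NB NA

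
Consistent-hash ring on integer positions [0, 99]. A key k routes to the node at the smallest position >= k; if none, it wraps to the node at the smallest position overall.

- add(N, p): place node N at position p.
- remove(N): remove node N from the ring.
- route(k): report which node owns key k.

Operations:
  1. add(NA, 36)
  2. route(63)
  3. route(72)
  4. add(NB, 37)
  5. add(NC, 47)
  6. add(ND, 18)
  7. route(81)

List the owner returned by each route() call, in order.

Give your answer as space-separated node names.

Op 1: add NA@36 -> ring=[36:NA]
Op 2: route key 63: none >= 63, wrap to smallest pos 36 -> NA
Op 3: route key 72: none >= 72, wrap to smallest pos 36 -> NA
Op 4: add NB@37 -> ring=[36:NA,37:NB]
Op 5: add NC@47 -> ring=[36:NA,37:NB,47:NC]
Op 6: add ND@18 -> ring=[18:ND,36:NA,37:NB,47:NC]
Op 7: route key 81: none >= 81, wrap to smallest pos 18 -> ND

Answer: NA NA ND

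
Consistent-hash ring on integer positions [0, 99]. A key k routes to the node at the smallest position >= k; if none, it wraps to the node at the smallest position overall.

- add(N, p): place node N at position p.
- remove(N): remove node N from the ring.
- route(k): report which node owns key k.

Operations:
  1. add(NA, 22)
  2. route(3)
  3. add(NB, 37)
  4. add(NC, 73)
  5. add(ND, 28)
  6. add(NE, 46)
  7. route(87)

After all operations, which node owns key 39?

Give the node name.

Op 1: add NA@22 -> ring=[22:NA]
Op 2: route key 3: smallest pos >= 3 is 22 -> NA
Op 3: add NB@37 -> ring=[22:NA,37:NB]
Op 4: add NC@73 -> ring=[22:NA,37:NB,73:NC]
Op 5: add ND@28 -> ring=[22:NA,28:ND,37:NB,73:NC]
Op 6: add NE@46 -> ring=[22:NA,28:ND,37:NB,46:NE,73:NC]
Op 7: route key 87: none >= 87, wrap to smallest pos 22 -> NA
Final route key 39: smallest pos >= 39 is 46 -> NE

Answer: NE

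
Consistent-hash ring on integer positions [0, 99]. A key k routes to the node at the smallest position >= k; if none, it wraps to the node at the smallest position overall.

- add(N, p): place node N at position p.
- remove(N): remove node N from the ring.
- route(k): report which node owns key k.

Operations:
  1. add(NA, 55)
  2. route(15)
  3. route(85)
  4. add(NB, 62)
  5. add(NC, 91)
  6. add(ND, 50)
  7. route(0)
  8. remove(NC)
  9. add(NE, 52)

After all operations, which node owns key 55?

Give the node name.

Op 1: add NA@55 -> ring=[55:NA]
Op 2: route key 15: smallest pos >= 15 is 55 -> NA
Op 3: route key 85: none >= 85, wrap to smallest pos 55 -> NA
Op 4: add NB@62 -> ring=[55:NA,62:NB]
Op 5: add NC@91 -> ring=[55:NA,62:NB,91:NC]
Op 6: add ND@50 -> ring=[50:ND,55:NA,62:NB,91:NC]
Op 7: route key 0: smallest pos >= 0 is 50 -> ND
Op 8: remove NC -> ring=[50:ND,55:NA,62:NB]
Op 9: add NE@52 -> ring=[50:ND,52:NE,55:NA,62:NB]
Final route key 55: smallest pos >= 55 is 55 -> NA

Answer: NA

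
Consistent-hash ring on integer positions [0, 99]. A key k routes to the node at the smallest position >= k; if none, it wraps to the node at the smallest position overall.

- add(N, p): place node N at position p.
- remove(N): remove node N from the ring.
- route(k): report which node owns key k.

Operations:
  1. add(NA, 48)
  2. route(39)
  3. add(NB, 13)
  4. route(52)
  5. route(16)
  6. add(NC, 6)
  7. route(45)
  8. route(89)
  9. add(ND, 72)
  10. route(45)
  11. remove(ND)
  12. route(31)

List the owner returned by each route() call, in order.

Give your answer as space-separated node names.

Op 1: add NA@48 -> ring=[48:NA]
Op 2: route key 39: smallest pos >= 39 is 48 -> NA
Op 3: add NB@13 -> ring=[13:NB,48:NA]
Op 4: route key 52: none >= 52, wrap to smallest pos 13 -> NB
Op 5: route key 16: smallest pos >= 16 is 48 -> NA
Op 6: add NC@6 -> ring=[6:NC,13:NB,48:NA]
Op 7: route key 45: smallest pos >= 45 is 48 -> NA
Op 8: route key 89: none >= 89, wrap to smallest pos 6 -> NC
Op 9: add ND@72 -> ring=[6:NC,13:NB,48:NA,72:ND]
Op 10: route key 45: smallest pos >= 45 is 48 -> NA
Op 11: remove ND -> ring=[6:NC,13:NB,48:NA]
Op 12: route key 31: smallest pos >= 31 is 48 -> NA

Answer: NA NB NA NA NC NA NA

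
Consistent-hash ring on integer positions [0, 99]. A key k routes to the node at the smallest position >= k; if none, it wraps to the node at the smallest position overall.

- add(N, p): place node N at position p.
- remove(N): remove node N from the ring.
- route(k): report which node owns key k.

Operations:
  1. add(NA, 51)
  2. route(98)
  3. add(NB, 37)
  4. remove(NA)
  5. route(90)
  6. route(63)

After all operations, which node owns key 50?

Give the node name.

Answer: NB

Derivation:
Op 1: add NA@51 -> ring=[51:NA]
Op 2: route key 98: none >= 98, wrap to smallest pos 51 -> NA
Op 3: add NB@37 -> ring=[37:NB,51:NA]
Op 4: remove NA -> ring=[37:NB]
Op 5: route key 90: none >= 90, wrap to smallest pos 37 -> NB
Op 6: route key 63: none >= 63, wrap to smallest pos 37 -> NB
Final route key 50: none >= 50, wrap to smallest pos 37 -> NB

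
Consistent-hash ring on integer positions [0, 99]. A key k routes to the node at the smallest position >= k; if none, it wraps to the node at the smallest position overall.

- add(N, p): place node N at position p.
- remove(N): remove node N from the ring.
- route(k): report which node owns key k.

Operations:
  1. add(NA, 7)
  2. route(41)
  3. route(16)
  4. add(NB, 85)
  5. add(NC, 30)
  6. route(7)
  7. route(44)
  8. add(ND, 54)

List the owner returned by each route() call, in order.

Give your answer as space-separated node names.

Answer: NA NA NA NB

Derivation:
Op 1: add NA@7 -> ring=[7:NA]
Op 2: route key 41: none >= 41, wrap to smallest pos 7 -> NA
Op 3: route key 16: none >= 16, wrap to smallest pos 7 -> NA
Op 4: add NB@85 -> ring=[7:NA,85:NB]
Op 5: add NC@30 -> ring=[7:NA,30:NC,85:NB]
Op 6: route key 7: smallest pos >= 7 is 7 -> NA
Op 7: route key 44: smallest pos >= 44 is 85 -> NB
Op 8: add ND@54 -> ring=[7:NA,30:NC,54:ND,85:NB]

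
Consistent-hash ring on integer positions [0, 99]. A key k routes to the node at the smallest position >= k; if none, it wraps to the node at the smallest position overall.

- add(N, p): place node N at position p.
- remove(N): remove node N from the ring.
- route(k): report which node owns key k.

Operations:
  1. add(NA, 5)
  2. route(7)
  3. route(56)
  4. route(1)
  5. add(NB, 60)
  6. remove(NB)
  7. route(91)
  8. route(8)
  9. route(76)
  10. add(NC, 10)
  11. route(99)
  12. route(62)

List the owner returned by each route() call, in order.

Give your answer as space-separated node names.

Op 1: add NA@5 -> ring=[5:NA]
Op 2: route key 7: none >= 7, wrap to smallest pos 5 -> NA
Op 3: route key 56: none >= 56, wrap to smallest pos 5 -> NA
Op 4: route key 1: smallest pos >= 1 is 5 -> NA
Op 5: add NB@60 -> ring=[5:NA,60:NB]
Op 6: remove NB -> ring=[5:NA]
Op 7: route key 91: none >= 91, wrap to smallest pos 5 -> NA
Op 8: route key 8: none >= 8, wrap to smallest pos 5 -> NA
Op 9: route key 76: none >= 76, wrap to smallest pos 5 -> NA
Op 10: add NC@10 -> ring=[5:NA,10:NC]
Op 11: route key 99: none >= 99, wrap to smallest pos 5 -> NA
Op 12: route key 62: none >= 62, wrap to smallest pos 5 -> NA

Answer: NA NA NA NA NA NA NA NA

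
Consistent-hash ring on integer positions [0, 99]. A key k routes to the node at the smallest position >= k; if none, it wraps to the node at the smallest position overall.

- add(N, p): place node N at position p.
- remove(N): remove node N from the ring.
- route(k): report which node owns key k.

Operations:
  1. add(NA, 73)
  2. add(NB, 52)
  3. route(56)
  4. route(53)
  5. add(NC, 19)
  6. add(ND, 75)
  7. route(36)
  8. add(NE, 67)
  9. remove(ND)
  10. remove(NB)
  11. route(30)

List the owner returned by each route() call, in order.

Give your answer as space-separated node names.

Answer: NA NA NB NE

Derivation:
Op 1: add NA@73 -> ring=[73:NA]
Op 2: add NB@52 -> ring=[52:NB,73:NA]
Op 3: route key 56: smallest pos >= 56 is 73 -> NA
Op 4: route key 53: smallest pos >= 53 is 73 -> NA
Op 5: add NC@19 -> ring=[19:NC,52:NB,73:NA]
Op 6: add ND@75 -> ring=[19:NC,52:NB,73:NA,75:ND]
Op 7: route key 36: smallest pos >= 36 is 52 -> NB
Op 8: add NE@67 -> ring=[19:NC,52:NB,67:NE,73:NA,75:ND]
Op 9: remove ND -> ring=[19:NC,52:NB,67:NE,73:NA]
Op 10: remove NB -> ring=[19:NC,67:NE,73:NA]
Op 11: route key 30: smallest pos >= 30 is 67 -> NE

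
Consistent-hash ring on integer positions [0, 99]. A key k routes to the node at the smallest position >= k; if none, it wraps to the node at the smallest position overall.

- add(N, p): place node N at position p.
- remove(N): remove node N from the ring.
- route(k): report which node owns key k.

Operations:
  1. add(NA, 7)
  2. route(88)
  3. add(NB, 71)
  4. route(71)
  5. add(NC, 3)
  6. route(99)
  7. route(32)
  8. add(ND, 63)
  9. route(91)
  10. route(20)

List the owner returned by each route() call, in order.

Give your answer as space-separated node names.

Op 1: add NA@7 -> ring=[7:NA]
Op 2: route key 88: none >= 88, wrap to smallest pos 7 -> NA
Op 3: add NB@71 -> ring=[7:NA,71:NB]
Op 4: route key 71: smallest pos >= 71 is 71 -> NB
Op 5: add NC@3 -> ring=[3:NC,7:NA,71:NB]
Op 6: route key 99: none >= 99, wrap to smallest pos 3 -> NC
Op 7: route key 32: smallest pos >= 32 is 71 -> NB
Op 8: add ND@63 -> ring=[3:NC,7:NA,63:ND,71:NB]
Op 9: route key 91: none >= 91, wrap to smallest pos 3 -> NC
Op 10: route key 20: smallest pos >= 20 is 63 -> ND

Answer: NA NB NC NB NC ND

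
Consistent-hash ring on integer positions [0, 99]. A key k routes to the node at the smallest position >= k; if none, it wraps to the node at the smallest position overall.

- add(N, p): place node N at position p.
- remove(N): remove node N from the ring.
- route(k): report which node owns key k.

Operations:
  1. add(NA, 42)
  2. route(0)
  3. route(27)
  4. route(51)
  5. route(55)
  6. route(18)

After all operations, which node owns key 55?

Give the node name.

Answer: NA

Derivation:
Op 1: add NA@42 -> ring=[42:NA]
Op 2: route key 0: smallest pos >= 0 is 42 -> NA
Op 3: route key 27: smallest pos >= 27 is 42 -> NA
Op 4: route key 51: none >= 51, wrap to smallest pos 42 -> NA
Op 5: route key 55: none >= 55, wrap to smallest pos 42 -> NA
Op 6: route key 18: smallest pos >= 18 is 42 -> NA
Final route key 55: none >= 55, wrap to smallest pos 42 -> NA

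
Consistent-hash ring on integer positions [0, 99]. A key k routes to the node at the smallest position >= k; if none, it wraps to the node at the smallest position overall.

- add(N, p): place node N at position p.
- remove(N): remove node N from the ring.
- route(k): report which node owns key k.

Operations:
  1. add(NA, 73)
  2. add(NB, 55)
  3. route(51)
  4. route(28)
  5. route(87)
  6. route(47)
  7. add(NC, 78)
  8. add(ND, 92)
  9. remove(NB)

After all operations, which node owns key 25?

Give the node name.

Answer: NA

Derivation:
Op 1: add NA@73 -> ring=[73:NA]
Op 2: add NB@55 -> ring=[55:NB,73:NA]
Op 3: route key 51: smallest pos >= 51 is 55 -> NB
Op 4: route key 28: smallest pos >= 28 is 55 -> NB
Op 5: route key 87: none >= 87, wrap to smallest pos 55 -> NB
Op 6: route key 47: smallest pos >= 47 is 55 -> NB
Op 7: add NC@78 -> ring=[55:NB,73:NA,78:NC]
Op 8: add ND@92 -> ring=[55:NB,73:NA,78:NC,92:ND]
Op 9: remove NB -> ring=[73:NA,78:NC,92:ND]
Final route key 25: smallest pos >= 25 is 73 -> NA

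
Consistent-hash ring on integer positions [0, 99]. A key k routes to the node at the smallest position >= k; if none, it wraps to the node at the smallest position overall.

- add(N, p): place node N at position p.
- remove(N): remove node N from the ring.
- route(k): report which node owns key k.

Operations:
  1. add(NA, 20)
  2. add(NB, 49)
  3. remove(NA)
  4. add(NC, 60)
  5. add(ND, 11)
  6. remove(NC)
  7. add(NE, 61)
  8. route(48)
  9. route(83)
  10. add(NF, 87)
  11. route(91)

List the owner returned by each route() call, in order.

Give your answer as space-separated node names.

Answer: NB ND ND

Derivation:
Op 1: add NA@20 -> ring=[20:NA]
Op 2: add NB@49 -> ring=[20:NA,49:NB]
Op 3: remove NA -> ring=[49:NB]
Op 4: add NC@60 -> ring=[49:NB,60:NC]
Op 5: add ND@11 -> ring=[11:ND,49:NB,60:NC]
Op 6: remove NC -> ring=[11:ND,49:NB]
Op 7: add NE@61 -> ring=[11:ND,49:NB,61:NE]
Op 8: route key 48: smallest pos >= 48 is 49 -> NB
Op 9: route key 83: none >= 83, wrap to smallest pos 11 -> ND
Op 10: add NF@87 -> ring=[11:ND,49:NB,61:NE,87:NF]
Op 11: route key 91: none >= 91, wrap to smallest pos 11 -> ND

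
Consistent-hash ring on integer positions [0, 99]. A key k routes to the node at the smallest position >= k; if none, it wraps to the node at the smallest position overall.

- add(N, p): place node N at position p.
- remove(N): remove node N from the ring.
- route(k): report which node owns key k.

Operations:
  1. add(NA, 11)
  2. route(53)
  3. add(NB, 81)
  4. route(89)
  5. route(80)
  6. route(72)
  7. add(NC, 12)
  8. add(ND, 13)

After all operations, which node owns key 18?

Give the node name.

Op 1: add NA@11 -> ring=[11:NA]
Op 2: route key 53: none >= 53, wrap to smallest pos 11 -> NA
Op 3: add NB@81 -> ring=[11:NA,81:NB]
Op 4: route key 89: none >= 89, wrap to smallest pos 11 -> NA
Op 5: route key 80: smallest pos >= 80 is 81 -> NB
Op 6: route key 72: smallest pos >= 72 is 81 -> NB
Op 7: add NC@12 -> ring=[11:NA,12:NC,81:NB]
Op 8: add ND@13 -> ring=[11:NA,12:NC,13:ND,81:NB]
Final route key 18: smallest pos >= 18 is 81 -> NB

Answer: NB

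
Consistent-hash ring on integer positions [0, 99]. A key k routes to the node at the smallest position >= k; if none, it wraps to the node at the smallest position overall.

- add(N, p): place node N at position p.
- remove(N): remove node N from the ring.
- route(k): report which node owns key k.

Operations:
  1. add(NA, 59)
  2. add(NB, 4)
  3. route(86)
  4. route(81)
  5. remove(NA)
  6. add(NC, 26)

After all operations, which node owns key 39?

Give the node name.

Answer: NB

Derivation:
Op 1: add NA@59 -> ring=[59:NA]
Op 2: add NB@4 -> ring=[4:NB,59:NA]
Op 3: route key 86: none >= 86, wrap to smallest pos 4 -> NB
Op 4: route key 81: none >= 81, wrap to smallest pos 4 -> NB
Op 5: remove NA -> ring=[4:NB]
Op 6: add NC@26 -> ring=[4:NB,26:NC]
Final route key 39: none >= 39, wrap to smallest pos 4 -> NB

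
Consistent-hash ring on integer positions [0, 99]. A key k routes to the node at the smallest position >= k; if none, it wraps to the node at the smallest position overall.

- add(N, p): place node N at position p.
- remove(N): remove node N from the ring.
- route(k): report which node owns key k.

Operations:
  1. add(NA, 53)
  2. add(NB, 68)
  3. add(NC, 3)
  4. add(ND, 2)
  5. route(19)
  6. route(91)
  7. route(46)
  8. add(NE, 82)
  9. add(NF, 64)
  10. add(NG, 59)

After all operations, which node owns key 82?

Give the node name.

Op 1: add NA@53 -> ring=[53:NA]
Op 2: add NB@68 -> ring=[53:NA,68:NB]
Op 3: add NC@3 -> ring=[3:NC,53:NA,68:NB]
Op 4: add ND@2 -> ring=[2:ND,3:NC,53:NA,68:NB]
Op 5: route key 19: smallest pos >= 19 is 53 -> NA
Op 6: route key 91: none >= 91, wrap to smallest pos 2 -> ND
Op 7: route key 46: smallest pos >= 46 is 53 -> NA
Op 8: add NE@82 -> ring=[2:ND,3:NC,53:NA,68:NB,82:NE]
Op 9: add NF@64 -> ring=[2:ND,3:NC,53:NA,64:NF,68:NB,82:NE]
Op 10: add NG@59 -> ring=[2:ND,3:NC,53:NA,59:NG,64:NF,68:NB,82:NE]
Final route key 82: smallest pos >= 82 is 82 -> NE

Answer: NE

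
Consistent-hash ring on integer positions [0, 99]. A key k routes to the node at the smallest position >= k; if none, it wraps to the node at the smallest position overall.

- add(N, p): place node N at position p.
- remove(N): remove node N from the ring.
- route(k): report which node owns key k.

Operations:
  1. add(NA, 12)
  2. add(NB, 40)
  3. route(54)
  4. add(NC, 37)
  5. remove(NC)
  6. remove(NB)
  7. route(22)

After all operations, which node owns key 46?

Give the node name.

Answer: NA

Derivation:
Op 1: add NA@12 -> ring=[12:NA]
Op 2: add NB@40 -> ring=[12:NA,40:NB]
Op 3: route key 54: none >= 54, wrap to smallest pos 12 -> NA
Op 4: add NC@37 -> ring=[12:NA,37:NC,40:NB]
Op 5: remove NC -> ring=[12:NA,40:NB]
Op 6: remove NB -> ring=[12:NA]
Op 7: route key 22: none >= 22, wrap to smallest pos 12 -> NA
Final route key 46: none >= 46, wrap to smallest pos 12 -> NA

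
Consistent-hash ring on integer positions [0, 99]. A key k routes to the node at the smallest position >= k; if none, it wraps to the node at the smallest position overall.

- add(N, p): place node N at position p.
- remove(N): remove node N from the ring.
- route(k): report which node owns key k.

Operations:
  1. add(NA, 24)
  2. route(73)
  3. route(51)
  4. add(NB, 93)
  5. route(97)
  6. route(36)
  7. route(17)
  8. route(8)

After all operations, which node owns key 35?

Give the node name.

Op 1: add NA@24 -> ring=[24:NA]
Op 2: route key 73: none >= 73, wrap to smallest pos 24 -> NA
Op 3: route key 51: none >= 51, wrap to smallest pos 24 -> NA
Op 4: add NB@93 -> ring=[24:NA,93:NB]
Op 5: route key 97: none >= 97, wrap to smallest pos 24 -> NA
Op 6: route key 36: smallest pos >= 36 is 93 -> NB
Op 7: route key 17: smallest pos >= 17 is 24 -> NA
Op 8: route key 8: smallest pos >= 8 is 24 -> NA
Final route key 35: smallest pos >= 35 is 93 -> NB

Answer: NB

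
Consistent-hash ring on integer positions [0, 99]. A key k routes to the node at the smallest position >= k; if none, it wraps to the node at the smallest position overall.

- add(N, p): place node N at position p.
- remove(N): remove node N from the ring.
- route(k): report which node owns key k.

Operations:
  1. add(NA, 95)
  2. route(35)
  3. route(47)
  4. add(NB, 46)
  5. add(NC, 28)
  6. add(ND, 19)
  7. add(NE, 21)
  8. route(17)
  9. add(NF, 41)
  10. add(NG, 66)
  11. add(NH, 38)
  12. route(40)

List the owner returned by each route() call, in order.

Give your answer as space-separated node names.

Answer: NA NA ND NF

Derivation:
Op 1: add NA@95 -> ring=[95:NA]
Op 2: route key 35: smallest pos >= 35 is 95 -> NA
Op 3: route key 47: smallest pos >= 47 is 95 -> NA
Op 4: add NB@46 -> ring=[46:NB,95:NA]
Op 5: add NC@28 -> ring=[28:NC,46:NB,95:NA]
Op 6: add ND@19 -> ring=[19:ND,28:NC,46:NB,95:NA]
Op 7: add NE@21 -> ring=[19:ND,21:NE,28:NC,46:NB,95:NA]
Op 8: route key 17: smallest pos >= 17 is 19 -> ND
Op 9: add NF@41 -> ring=[19:ND,21:NE,28:NC,41:NF,46:NB,95:NA]
Op 10: add NG@66 -> ring=[19:ND,21:NE,28:NC,41:NF,46:NB,66:NG,95:NA]
Op 11: add NH@38 -> ring=[19:ND,21:NE,28:NC,38:NH,41:NF,46:NB,66:NG,95:NA]
Op 12: route key 40: smallest pos >= 40 is 41 -> NF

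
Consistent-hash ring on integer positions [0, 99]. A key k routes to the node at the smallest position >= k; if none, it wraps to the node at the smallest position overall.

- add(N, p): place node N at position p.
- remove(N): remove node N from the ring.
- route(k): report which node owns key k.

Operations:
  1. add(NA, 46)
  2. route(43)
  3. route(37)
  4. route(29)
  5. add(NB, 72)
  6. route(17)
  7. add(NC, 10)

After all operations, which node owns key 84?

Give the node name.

Answer: NC

Derivation:
Op 1: add NA@46 -> ring=[46:NA]
Op 2: route key 43: smallest pos >= 43 is 46 -> NA
Op 3: route key 37: smallest pos >= 37 is 46 -> NA
Op 4: route key 29: smallest pos >= 29 is 46 -> NA
Op 5: add NB@72 -> ring=[46:NA,72:NB]
Op 6: route key 17: smallest pos >= 17 is 46 -> NA
Op 7: add NC@10 -> ring=[10:NC,46:NA,72:NB]
Final route key 84: none >= 84, wrap to smallest pos 10 -> NC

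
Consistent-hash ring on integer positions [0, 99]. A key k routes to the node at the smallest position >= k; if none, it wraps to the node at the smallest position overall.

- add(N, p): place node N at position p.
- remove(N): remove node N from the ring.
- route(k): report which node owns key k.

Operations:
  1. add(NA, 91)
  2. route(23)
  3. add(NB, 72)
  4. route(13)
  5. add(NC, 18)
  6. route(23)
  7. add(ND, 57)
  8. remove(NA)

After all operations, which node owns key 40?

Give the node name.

Op 1: add NA@91 -> ring=[91:NA]
Op 2: route key 23: smallest pos >= 23 is 91 -> NA
Op 3: add NB@72 -> ring=[72:NB,91:NA]
Op 4: route key 13: smallest pos >= 13 is 72 -> NB
Op 5: add NC@18 -> ring=[18:NC,72:NB,91:NA]
Op 6: route key 23: smallest pos >= 23 is 72 -> NB
Op 7: add ND@57 -> ring=[18:NC,57:ND,72:NB,91:NA]
Op 8: remove NA -> ring=[18:NC,57:ND,72:NB]
Final route key 40: smallest pos >= 40 is 57 -> ND

Answer: ND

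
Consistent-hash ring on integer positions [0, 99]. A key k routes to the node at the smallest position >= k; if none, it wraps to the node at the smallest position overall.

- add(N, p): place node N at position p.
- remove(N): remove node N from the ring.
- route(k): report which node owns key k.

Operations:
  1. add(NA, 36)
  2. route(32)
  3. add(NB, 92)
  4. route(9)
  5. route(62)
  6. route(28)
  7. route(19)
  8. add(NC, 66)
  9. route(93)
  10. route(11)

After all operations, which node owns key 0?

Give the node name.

Op 1: add NA@36 -> ring=[36:NA]
Op 2: route key 32: smallest pos >= 32 is 36 -> NA
Op 3: add NB@92 -> ring=[36:NA,92:NB]
Op 4: route key 9: smallest pos >= 9 is 36 -> NA
Op 5: route key 62: smallest pos >= 62 is 92 -> NB
Op 6: route key 28: smallest pos >= 28 is 36 -> NA
Op 7: route key 19: smallest pos >= 19 is 36 -> NA
Op 8: add NC@66 -> ring=[36:NA,66:NC,92:NB]
Op 9: route key 93: none >= 93, wrap to smallest pos 36 -> NA
Op 10: route key 11: smallest pos >= 11 is 36 -> NA
Final route key 0: smallest pos >= 0 is 36 -> NA

Answer: NA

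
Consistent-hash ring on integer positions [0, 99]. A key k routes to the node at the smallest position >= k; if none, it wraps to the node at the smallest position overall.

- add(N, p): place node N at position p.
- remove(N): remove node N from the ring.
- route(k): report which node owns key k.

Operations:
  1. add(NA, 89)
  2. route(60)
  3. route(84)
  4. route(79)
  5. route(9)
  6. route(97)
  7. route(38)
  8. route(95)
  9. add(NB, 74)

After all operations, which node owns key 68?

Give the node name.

Answer: NB

Derivation:
Op 1: add NA@89 -> ring=[89:NA]
Op 2: route key 60: smallest pos >= 60 is 89 -> NA
Op 3: route key 84: smallest pos >= 84 is 89 -> NA
Op 4: route key 79: smallest pos >= 79 is 89 -> NA
Op 5: route key 9: smallest pos >= 9 is 89 -> NA
Op 6: route key 97: none >= 97, wrap to smallest pos 89 -> NA
Op 7: route key 38: smallest pos >= 38 is 89 -> NA
Op 8: route key 95: none >= 95, wrap to smallest pos 89 -> NA
Op 9: add NB@74 -> ring=[74:NB,89:NA]
Final route key 68: smallest pos >= 68 is 74 -> NB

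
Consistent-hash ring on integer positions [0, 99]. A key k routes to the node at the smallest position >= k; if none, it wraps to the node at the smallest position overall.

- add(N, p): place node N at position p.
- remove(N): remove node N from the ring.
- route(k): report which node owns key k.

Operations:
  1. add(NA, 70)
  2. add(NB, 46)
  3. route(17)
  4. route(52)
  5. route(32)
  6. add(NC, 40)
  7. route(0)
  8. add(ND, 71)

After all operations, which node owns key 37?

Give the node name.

Answer: NC

Derivation:
Op 1: add NA@70 -> ring=[70:NA]
Op 2: add NB@46 -> ring=[46:NB,70:NA]
Op 3: route key 17: smallest pos >= 17 is 46 -> NB
Op 4: route key 52: smallest pos >= 52 is 70 -> NA
Op 5: route key 32: smallest pos >= 32 is 46 -> NB
Op 6: add NC@40 -> ring=[40:NC,46:NB,70:NA]
Op 7: route key 0: smallest pos >= 0 is 40 -> NC
Op 8: add ND@71 -> ring=[40:NC,46:NB,70:NA,71:ND]
Final route key 37: smallest pos >= 37 is 40 -> NC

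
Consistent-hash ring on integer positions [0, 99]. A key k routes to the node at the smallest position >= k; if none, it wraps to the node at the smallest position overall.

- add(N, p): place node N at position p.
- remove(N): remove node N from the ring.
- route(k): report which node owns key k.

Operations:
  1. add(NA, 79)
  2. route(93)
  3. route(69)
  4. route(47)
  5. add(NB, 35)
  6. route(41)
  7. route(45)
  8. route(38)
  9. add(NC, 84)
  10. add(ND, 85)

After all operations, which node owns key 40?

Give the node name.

Answer: NA

Derivation:
Op 1: add NA@79 -> ring=[79:NA]
Op 2: route key 93: none >= 93, wrap to smallest pos 79 -> NA
Op 3: route key 69: smallest pos >= 69 is 79 -> NA
Op 4: route key 47: smallest pos >= 47 is 79 -> NA
Op 5: add NB@35 -> ring=[35:NB,79:NA]
Op 6: route key 41: smallest pos >= 41 is 79 -> NA
Op 7: route key 45: smallest pos >= 45 is 79 -> NA
Op 8: route key 38: smallest pos >= 38 is 79 -> NA
Op 9: add NC@84 -> ring=[35:NB,79:NA,84:NC]
Op 10: add ND@85 -> ring=[35:NB,79:NA,84:NC,85:ND]
Final route key 40: smallest pos >= 40 is 79 -> NA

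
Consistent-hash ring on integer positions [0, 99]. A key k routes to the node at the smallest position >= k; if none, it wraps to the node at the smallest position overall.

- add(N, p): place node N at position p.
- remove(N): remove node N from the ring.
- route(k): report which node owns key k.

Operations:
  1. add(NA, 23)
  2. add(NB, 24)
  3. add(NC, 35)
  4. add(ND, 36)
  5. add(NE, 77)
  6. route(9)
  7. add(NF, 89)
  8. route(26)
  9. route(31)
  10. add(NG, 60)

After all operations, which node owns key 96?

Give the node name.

Op 1: add NA@23 -> ring=[23:NA]
Op 2: add NB@24 -> ring=[23:NA,24:NB]
Op 3: add NC@35 -> ring=[23:NA,24:NB,35:NC]
Op 4: add ND@36 -> ring=[23:NA,24:NB,35:NC,36:ND]
Op 5: add NE@77 -> ring=[23:NA,24:NB,35:NC,36:ND,77:NE]
Op 6: route key 9: smallest pos >= 9 is 23 -> NA
Op 7: add NF@89 -> ring=[23:NA,24:NB,35:NC,36:ND,77:NE,89:NF]
Op 8: route key 26: smallest pos >= 26 is 35 -> NC
Op 9: route key 31: smallest pos >= 31 is 35 -> NC
Op 10: add NG@60 -> ring=[23:NA,24:NB,35:NC,36:ND,60:NG,77:NE,89:NF]
Final route key 96: none >= 96, wrap to smallest pos 23 -> NA

Answer: NA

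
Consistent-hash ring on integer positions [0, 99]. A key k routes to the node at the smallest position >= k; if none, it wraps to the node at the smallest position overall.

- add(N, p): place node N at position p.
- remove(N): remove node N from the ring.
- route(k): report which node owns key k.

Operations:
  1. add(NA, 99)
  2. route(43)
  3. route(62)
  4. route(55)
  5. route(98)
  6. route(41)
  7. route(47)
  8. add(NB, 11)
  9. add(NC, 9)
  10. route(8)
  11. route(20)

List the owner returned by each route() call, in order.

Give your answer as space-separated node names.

Op 1: add NA@99 -> ring=[99:NA]
Op 2: route key 43: smallest pos >= 43 is 99 -> NA
Op 3: route key 62: smallest pos >= 62 is 99 -> NA
Op 4: route key 55: smallest pos >= 55 is 99 -> NA
Op 5: route key 98: smallest pos >= 98 is 99 -> NA
Op 6: route key 41: smallest pos >= 41 is 99 -> NA
Op 7: route key 47: smallest pos >= 47 is 99 -> NA
Op 8: add NB@11 -> ring=[11:NB,99:NA]
Op 9: add NC@9 -> ring=[9:NC,11:NB,99:NA]
Op 10: route key 8: smallest pos >= 8 is 9 -> NC
Op 11: route key 20: smallest pos >= 20 is 99 -> NA

Answer: NA NA NA NA NA NA NC NA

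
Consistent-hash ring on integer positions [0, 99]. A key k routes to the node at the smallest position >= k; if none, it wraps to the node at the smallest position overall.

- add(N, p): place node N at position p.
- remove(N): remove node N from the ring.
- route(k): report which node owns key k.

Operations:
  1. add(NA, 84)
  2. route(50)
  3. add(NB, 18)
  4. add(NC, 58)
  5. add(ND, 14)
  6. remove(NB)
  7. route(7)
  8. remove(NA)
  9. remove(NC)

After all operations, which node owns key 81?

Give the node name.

Op 1: add NA@84 -> ring=[84:NA]
Op 2: route key 50: smallest pos >= 50 is 84 -> NA
Op 3: add NB@18 -> ring=[18:NB,84:NA]
Op 4: add NC@58 -> ring=[18:NB,58:NC,84:NA]
Op 5: add ND@14 -> ring=[14:ND,18:NB,58:NC,84:NA]
Op 6: remove NB -> ring=[14:ND,58:NC,84:NA]
Op 7: route key 7: smallest pos >= 7 is 14 -> ND
Op 8: remove NA -> ring=[14:ND,58:NC]
Op 9: remove NC -> ring=[14:ND]
Final route key 81: none >= 81, wrap to smallest pos 14 -> ND

Answer: ND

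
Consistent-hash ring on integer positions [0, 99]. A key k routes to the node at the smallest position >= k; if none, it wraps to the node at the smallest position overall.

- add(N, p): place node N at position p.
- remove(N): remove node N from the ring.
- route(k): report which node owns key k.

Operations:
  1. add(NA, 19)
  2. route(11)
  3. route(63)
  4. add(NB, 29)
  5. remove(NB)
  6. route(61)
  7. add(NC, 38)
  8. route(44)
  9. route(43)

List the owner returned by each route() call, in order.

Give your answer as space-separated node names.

Answer: NA NA NA NA NA

Derivation:
Op 1: add NA@19 -> ring=[19:NA]
Op 2: route key 11: smallest pos >= 11 is 19 -> NA
Op 3: route key 63: none >= 63, wrap to smallest pos 19 -> NA
Op 4: add NB@29 -> ring=[19:NA,29:NB]
Op 5: remove NB -> ring=[19:NA]
Op 6: route key 61: none >= 61, wrap to smallest pos 19 -> NA
Op 7: add NC@38 -> ring=[19:NA,38:NC]
Op 8: route key 44: none >= 44, wrap to smallest pos 19 -> NA
Op 9: route key 43: none >= 43, wrap to smallest pos 19 -> NA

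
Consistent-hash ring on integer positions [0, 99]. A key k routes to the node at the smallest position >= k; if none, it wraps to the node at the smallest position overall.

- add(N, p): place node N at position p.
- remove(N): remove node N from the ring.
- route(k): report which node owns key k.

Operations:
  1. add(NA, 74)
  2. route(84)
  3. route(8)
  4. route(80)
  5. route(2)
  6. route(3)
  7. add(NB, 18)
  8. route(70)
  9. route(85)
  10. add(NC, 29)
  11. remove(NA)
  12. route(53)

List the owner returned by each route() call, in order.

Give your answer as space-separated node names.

Answer: NA NA NA NA NA NA NB NB

Derivation:
Op 1: add NA@74 -> ring=[74:NA]
Op 2: route key 84: none >= 84, wrap to smallest pos 74 -> NA
Op 3: route key 8: smallest pos >= 8 is 74 -> NA
Op 4: route key 80: none >= 80, wrap to smallest pos 74 -> NA
Op 5: route key 2: smallest pos >= 2 is 74 -> NA
Op 6: route key 3: smallest pos >= 3 is 74 -> NA
Op 7: add NB@18 -> ring=[18:NB,74:NA]
Op 8: route key 70: smallest pos >= 70 is 74 -> NA
Op 9: route key 85: none >= 85, wrap to smallest pos 18 -> NB
Op 10: add NC@29 -> ring=[18:NB,29:NC,74:NA]
Op 11: remove NA -> ring=[18:NB,29:NC]
Op 12: route key 53: none >= 53, wrap to smallest pos 18 -> NB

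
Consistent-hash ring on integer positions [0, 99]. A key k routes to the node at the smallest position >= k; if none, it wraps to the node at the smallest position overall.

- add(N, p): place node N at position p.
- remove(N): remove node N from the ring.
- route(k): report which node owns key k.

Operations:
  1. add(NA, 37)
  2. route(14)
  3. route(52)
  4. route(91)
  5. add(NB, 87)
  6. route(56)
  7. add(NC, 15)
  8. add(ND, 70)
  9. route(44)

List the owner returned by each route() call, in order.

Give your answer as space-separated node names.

Answer: NA NA NA NB ND

Derivation:
Op 1: add NA@37 -> ring=[37:NA]
Op 2: route key 14: smallest pos >= 14 is 37 -> NA
Op 3: route key 52: none >= 52, wrap to smallest pos 37 -> NA
Op 4: route key 91: none >= 91, wrap to smallest pos 37 -> NA
Op 5: add NB@87 -> ring=[37:NA,87:NB]
Op 6: route key 56: smallest pos >= 56 is 87 -> NB
Op 7: add NC@15 -> ring=[15:NC,37:NA,87:NB]
Op 8: add ND@70 -> ring=[15:NC,37:NA,70:ND,87:NB]
Op 9: route key 44: smallest pos >= 44 is 70 -> ND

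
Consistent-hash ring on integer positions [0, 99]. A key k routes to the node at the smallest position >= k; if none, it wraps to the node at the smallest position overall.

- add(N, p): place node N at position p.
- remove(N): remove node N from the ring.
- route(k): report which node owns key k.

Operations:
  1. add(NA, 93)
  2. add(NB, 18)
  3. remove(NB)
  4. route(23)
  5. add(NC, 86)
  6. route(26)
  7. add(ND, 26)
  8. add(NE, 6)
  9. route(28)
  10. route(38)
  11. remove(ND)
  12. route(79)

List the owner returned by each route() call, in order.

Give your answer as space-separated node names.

Answer: NA NC NC NC NC

Derivation:
Op 1: add NA@93 -> ring=[93:NA]
Op 2: add NB@18 -> ring=[18:NB,93:NA]
Op 3: remove NB -> ring=[93:NA]
Op 4: route key 23: smallest pos >= 23 is 93 -> NA
Op 5: add NC@86 -> ring=[86:NC,93:NA]
Op 6: route key 26: smallest pos >= 26 is 86 -> NC
Op 7: add ND@26 -> ring=[26:ND,86:NC,93:NA]
Op 8: add NE@6 -> ring=[6:NE,26:ND,86:NC,93:NA]
Op 9: route key 28: smallest pos >= 28 is 86 -> NC
Op 10: route key 38: smallest pos >= 38 is 86 -> NC
Op 11: remove ND -> ring=[6:NE,86:NC,93:NA]
Op 12: route key 79: smallest pos >= 79 is 86 -> NC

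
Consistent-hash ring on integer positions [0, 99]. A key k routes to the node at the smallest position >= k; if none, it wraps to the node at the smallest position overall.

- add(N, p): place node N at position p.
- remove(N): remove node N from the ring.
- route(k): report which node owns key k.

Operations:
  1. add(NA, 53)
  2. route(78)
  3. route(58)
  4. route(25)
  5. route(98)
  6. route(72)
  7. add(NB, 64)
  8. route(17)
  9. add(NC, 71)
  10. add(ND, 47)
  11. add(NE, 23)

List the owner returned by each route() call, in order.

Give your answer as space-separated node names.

Op 1: add NA@53 -> ring=[53:NA]
Op 2: route key 78: none >= 78, wrap to smallest pos 53 -> NA
Op 3: route key 58: none >= 58, wrap to smallest pos 53 -> NA
Op 4: route key 25: smallest pos >= 25 is 53 -> NA
Op 5: route key 98: none >= 98, wrap to smallest pos 53 -> NA
Op 6: route key 72: none >= 72, wrap to smallest pos 53 -> NA
Op 7: add NB@64 -> ring=[53:NA,64:NB]
Op 8: route key 17: smallest pos >= 17 is 53 -> NA
Op 9: add NC@71 -> ring=[53:NA,64:NB,71:NC]
Op 10: add ND@47 -> ring=[47:ND,53:NA,64:NB,71:NC]
Op 11: add NE@23 -> ring=[23:NE,47:ND,53:NA,64:NB,71:NC]

Answer: NA NA NA NA NA NA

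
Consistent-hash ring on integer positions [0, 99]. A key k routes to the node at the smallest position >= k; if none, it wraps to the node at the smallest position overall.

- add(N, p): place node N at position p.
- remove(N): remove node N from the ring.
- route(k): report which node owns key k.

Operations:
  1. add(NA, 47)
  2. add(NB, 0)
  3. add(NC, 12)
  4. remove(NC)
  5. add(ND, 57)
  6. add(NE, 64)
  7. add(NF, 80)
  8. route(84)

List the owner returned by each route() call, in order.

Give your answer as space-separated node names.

Answer: NB

Derivation:
Op 1: add NA@47 -> ring=[47:NA]
Op 2: add NB@0 -> ring=[0:NB,47:NA]
Op 3: add NC@12 -> ring=[0:NB,12:NC,47:NA]
Op 4: remove NC -> ring=[0:NB,47:NA]
Op 5: add ND@57 -> ring=[0:NB,47:NA,57:ND]
Op 6: add NE@64 -> ring=[0:NB,47:NA,57:ND,64:NE]
Op 7: add NF@80 -> ring=[0:NB,47:NA,57:ND,64:NE,80:NF]
Op 8: route key 84: none >= 84, wrap to smallest pos 0 -> NB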